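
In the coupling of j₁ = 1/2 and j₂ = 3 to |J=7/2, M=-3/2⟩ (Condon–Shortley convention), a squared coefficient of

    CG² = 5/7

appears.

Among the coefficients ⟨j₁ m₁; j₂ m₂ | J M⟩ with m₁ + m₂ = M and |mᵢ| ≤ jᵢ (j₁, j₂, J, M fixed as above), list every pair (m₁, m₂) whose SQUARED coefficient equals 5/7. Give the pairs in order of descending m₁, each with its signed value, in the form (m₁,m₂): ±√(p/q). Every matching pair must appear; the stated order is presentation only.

Admissible pairs with m₁+m₂ = M = -3/2: (-1/2,-1), (1/2,-2)
  (m₁,m₂)=(1/2,-2): CG² = 2/7, CG = +√(2/7)
  (m₁,m₂)=(-1/2,-1): CG² = 5/7, CG = +√(5/7)   ← matches the target
Pairs with CG² = 5/7: (-1/2,-1): +√(5/7)

(-1/2,-1): +√(5/7)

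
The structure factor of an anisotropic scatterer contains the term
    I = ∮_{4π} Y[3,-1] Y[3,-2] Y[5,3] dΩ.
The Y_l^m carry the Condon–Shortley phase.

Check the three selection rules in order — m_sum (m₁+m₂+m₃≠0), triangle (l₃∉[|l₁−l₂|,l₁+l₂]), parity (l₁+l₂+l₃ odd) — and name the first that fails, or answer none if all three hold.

parity

Σmᵢ = 0  ✓
l₃∈[|l₁−l₂|,l₁+l₂]=[0,6], have l₃=5  ✓
Σlᵢ = 11 ⇒ odd  ✗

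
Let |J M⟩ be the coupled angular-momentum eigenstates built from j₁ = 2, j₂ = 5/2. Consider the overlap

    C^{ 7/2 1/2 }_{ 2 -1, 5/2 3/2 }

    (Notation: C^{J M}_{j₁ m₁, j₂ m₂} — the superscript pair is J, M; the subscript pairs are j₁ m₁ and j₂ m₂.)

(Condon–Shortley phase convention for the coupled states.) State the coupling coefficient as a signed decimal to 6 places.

√[8·1!3!4!/9! · 1!3!4!1!4!3!] = √(2304/35)
  +(−1)^0/∏(0,1,3,4,0,0)! = 1/144  (running 1/144)
  +(−1)^1/∏(1,0,2,3,1,1)! = -1/12  (running -11/144)
⟨..|..⟩ = √(2304/35)·(-11/144) = -0.619780

−√(121/315) = -0.619780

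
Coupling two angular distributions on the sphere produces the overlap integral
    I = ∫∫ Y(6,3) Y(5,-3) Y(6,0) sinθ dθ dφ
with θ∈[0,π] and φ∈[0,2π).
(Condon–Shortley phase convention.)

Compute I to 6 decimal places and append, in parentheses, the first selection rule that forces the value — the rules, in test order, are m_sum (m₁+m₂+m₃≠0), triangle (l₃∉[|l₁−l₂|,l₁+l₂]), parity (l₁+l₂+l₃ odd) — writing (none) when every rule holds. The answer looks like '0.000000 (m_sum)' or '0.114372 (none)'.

Σlᵢ=17 odd — θ-integrand is odd under cosθ→−cosθ; I=0

0.000000 (parity)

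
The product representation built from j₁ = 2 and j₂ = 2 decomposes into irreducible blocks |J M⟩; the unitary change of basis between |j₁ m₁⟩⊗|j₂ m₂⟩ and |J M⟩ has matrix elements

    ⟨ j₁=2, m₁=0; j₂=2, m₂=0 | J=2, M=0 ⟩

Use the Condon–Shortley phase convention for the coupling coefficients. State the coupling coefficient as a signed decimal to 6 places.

√[5·2!2!2!/7! · 2!2!2!2!2!2!] = √(32/63)
  +(−1)^0/∏(0,2,2,2,0,0)! = 1/8  (running 1/8)
  +(−1)^1/∏(1,1,1,1,1,1)! = -1  (running -7/8)
  +(−1)^2/∏(2,0,0,0,2,2)! = 1/8  (running -3/4)
⟨..|..⟩ = √(32/63)·(-3/4) = -0.534522

-0.534522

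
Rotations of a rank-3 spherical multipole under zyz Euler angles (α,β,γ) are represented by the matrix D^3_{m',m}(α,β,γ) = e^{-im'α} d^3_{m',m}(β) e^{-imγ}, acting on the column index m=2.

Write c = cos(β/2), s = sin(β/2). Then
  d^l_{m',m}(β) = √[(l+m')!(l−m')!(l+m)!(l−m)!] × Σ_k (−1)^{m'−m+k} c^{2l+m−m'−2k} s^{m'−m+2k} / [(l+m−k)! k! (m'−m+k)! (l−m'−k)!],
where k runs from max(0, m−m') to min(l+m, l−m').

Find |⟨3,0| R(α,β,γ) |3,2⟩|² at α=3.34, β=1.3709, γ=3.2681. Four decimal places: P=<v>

P=0.0682

Split into d^3_{0,2}(β=1.3709) × two z-phases.
c=cos(1.370900/2)=0.774134, s=sin(1.370900/2)=0.633021; N=√[6·6·120·1]=65.726707
Admissible k: 2..3 (factorial args all ≥0)
  k=2: (−1)^0·65.7267/(12)·0.7741^4·0.6330^2 = +0.788248
  k=3: (−1)^1·65.7267/(12)·0.7741^2·0.6330^4 = -0.527068
d^3_{0,2}(1.3709) = +0.788248 -0.527068 = +0.261179
|D^3_{0,2}|² = |d^3_{0,2}(β)|² = (+0.261179)² = 0.068215 (the z-rotation phases have unit modulus)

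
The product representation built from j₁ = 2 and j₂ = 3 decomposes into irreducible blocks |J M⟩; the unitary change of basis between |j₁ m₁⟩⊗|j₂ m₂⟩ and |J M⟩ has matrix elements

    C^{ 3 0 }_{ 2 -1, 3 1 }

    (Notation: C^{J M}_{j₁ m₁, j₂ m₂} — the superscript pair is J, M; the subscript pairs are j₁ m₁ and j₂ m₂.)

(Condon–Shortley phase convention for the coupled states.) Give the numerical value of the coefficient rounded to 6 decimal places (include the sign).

+√(1/30) = +0.182574

j₁+j₂−J=2  J+j₁−j₂=2  J−j₁+j₂=4  j₁+j₂+J+1=9
(j₁±m₁, j₂±m₂, J±M) = (1,3,4,2,3,3)
P² = 96/5
sum k=1..2:
  [1] −1/12 = -1/12
  [2] +1/8 = 1/8
S = 1/24
C² = P²·S² = 1/30 ; C = +0.182574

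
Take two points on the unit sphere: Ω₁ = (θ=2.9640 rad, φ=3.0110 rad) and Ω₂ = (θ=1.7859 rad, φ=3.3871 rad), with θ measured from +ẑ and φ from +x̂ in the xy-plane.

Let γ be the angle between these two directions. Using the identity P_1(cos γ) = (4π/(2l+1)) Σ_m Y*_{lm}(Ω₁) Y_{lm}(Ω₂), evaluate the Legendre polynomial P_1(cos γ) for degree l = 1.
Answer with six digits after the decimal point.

Addition theorem: P_1(cos γ) = (4π/3) Σ_m Y*_{lm}(Ω₁) Y_{lm}(Ω₂), m = −1…1:
  term(m=-1) = +0.019161-0.007567i   from Y*(Ω₁)=-0.060515+0.007948i, Y(Ω₂)=-0.327411+0.082037i
  term(m=+0) = +0.050156+0.000000i   from Y*(Ω₁)=-0.480918-0.000000i, Y(Ω₂)=-0.104292+0.000000i
  term(m=+1) = +0.019161+0.007567i   from Y*(Ω₁)=+0.060515+0.007948i, Y(Ω₂)=+0.327411+0.082037i
Σ over m = +0.088478+0.000000i; ×(4π/3) → +0.370618+0.000000i. Real part: 0.370618

0.370618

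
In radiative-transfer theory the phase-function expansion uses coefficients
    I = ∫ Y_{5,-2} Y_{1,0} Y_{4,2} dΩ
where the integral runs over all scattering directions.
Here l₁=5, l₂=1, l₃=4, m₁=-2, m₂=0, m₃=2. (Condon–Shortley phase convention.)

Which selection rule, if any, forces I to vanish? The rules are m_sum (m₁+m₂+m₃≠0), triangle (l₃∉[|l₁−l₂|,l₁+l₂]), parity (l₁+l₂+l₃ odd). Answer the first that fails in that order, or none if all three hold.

none

azimuthal sum: -2 + 0 + 2 = 0  ✓
4 ≤ 4 ≤ 6 (triangle on l)  ✓
L = 5 + 1 + 4 = 10 (even)  ✓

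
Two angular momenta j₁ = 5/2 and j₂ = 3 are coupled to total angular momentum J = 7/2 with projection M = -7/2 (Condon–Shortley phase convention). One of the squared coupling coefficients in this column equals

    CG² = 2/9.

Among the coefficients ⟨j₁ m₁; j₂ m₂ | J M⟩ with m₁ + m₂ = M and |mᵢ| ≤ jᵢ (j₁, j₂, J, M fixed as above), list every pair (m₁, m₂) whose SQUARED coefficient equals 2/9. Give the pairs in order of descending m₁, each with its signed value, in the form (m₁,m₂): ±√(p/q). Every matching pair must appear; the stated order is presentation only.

Admissible pairs with m₁+m₂ = M = -7/2: (-5/2,-1), (-3/2,-2), (-1/2,-3)
  (m₁,m₂)=(-1/2,-3): CG² = 1/3, CG = +√(1/3)
  (m₁,m₂)=(-3/2,-2): CG² = 4/9, CG = −√(4/9)
  (m₁,m₂)=(-5/2,-1): CG² = 2/9, CG = +√(2/9)   ← matches the target
Pairs with CG² = 2/9: (-5/2,-1): +√(2/9)

(-5/2,-1): +√(2/9)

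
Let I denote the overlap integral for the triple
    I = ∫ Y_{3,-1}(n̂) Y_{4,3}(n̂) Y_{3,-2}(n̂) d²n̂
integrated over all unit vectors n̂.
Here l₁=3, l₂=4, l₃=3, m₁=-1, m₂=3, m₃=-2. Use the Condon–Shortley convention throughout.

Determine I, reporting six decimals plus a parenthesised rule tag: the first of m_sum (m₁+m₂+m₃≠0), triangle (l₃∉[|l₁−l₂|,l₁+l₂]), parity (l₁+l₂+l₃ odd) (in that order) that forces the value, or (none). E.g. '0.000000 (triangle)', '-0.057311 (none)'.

m-sum 0 ✓  L=10 even ✓  1≤3≤7 ✓
Π(2lᵢ+1) = 7×9×7 = 441
triangle coeff Δ(3,4,3) = 1/34650
Σ_t [1,3]: t=1:−1/72 t=2:+1/16 t=3:−1/72 = 5/144
(3j)²=2/77 [(3 4 3; 0 0 0)], sign=-1
Σ_t [3,4]: t=3:−1/144 t=4:+1/288 = -1/288
(3j)²=1/99 [(3 4 3; -1 3 -2)], sign=+1
⇒ 4πI² = 14/121
I = (-1)√(14/121/(4π)) = -0.09595473
No selection rule forces the value: the integral is nonzero (none).

-0.095955 (none)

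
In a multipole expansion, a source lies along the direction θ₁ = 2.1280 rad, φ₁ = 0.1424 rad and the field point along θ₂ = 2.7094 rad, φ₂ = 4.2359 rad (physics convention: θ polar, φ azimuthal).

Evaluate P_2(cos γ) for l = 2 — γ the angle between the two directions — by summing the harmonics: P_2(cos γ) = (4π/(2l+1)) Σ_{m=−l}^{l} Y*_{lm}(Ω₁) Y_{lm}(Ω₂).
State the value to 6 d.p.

-0.387426

Expand P_2 via completeness: Σ_{m} conj(Y_{2,m}) at Ω₁ times Y_{2,m} at Ω₂ —
  m=-2: Y*=0.26705 + 0.07818j  Y=-0.03926 - 0.05524j  product -0.00616 - 0.01782j
  m=-1: Y*=-0.34323 - 0.04921j  Y=0.13477 - 0.26111j  product -0.05911 + 0.08299j
  m=+0: Y*=-0.05080 + 0.00000j  Y=0.46478 + 0.00000j  product -0.02361 + 0.00000j
  m=+1: Y*=0.34323 - 0.04921j  Y=-0.13477 - 0.26111j  product -0.05911 - 0.08299j
  m=+2: Y*=0.26705 - 0.07818j  Y=-0.03926 + 0.05524j  product -0.00616 + 0.01782j
Accumulated sum -0.15415 + 0.00000j; after 4π/(2l+1) scaling, -0.38743 + 0.00000j ⇒ P_2 = -0.387426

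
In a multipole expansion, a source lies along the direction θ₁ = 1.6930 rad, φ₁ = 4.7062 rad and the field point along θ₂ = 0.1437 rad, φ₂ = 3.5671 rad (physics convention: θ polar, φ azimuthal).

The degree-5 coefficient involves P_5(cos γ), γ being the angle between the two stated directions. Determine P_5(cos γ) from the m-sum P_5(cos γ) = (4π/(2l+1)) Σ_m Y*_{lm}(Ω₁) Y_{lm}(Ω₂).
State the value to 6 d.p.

-0.112700

Summing Y*_{l m}(θ₁,φ₁)·Y_{l m}(θ₂,φ₂) over m ∈ [−5, 5]; prefactor 4π/(2·5+1) = 1.142397:
  [-5]  conj(Y_{5,-5})(Ω₁) = -0.013833-0.446868i ; Y_{5,-5}(Ω₂) = +0.000015+0.000024i ; Δ = +0.000010-0.000007i
  [-4]  conj(Y_{5,-4})(Ω₁) = -0.173583+0.004298i ; Y_{5,-4}(Ω₂) = -0.000080-0.000606i ; Δ = +0.000016+0.000105i
  [-3]  conj(Y_{5,-3})(Ω₁) = -0.005440-0.292973i ; Y_{5,-3}(Ω₂) = -0.002303+0.007599i ; Δ = +0.002239+0.000633i
  [-2]  conj(Y_{5,-2})(Ω₁) = -0.194435+0.002407i ; Y_{5,-2}(Ω₂) = +0.043957-0.050140i ; Δ = -0.008426+0.009855i
  [-1]  conj(Y_{5,-1})(Ω₁) = -0.001567-0.253230i ; Y_{5,-1}(Ω₂) = -0.310591+0.140758i ; Δ = +0.036131+0.078430i
  [+0]  conj(Y_{5,0})(Ω₁) = -0.199213-0.000000i ; Y_{5,0}(Ω₂) = +0.796099+0.000000i ; Δ = -0.158593-0.000000i
  [+1]  conj(Y_{5,1})(Ω₁) = +0.001567-0.253230i ; Y_{5,1}(Ω₂) = +0.310591+0.140758i ; Δ = +0.036131-0.078430i
  [+2]  conj(Y_{5,2})(Ω₁) = -0.194435-0.002407i ; Y_{5,2}(Ω₂) = +0.043957+0.050140i ; Δ = -0.008426-0.009855i
  [+3]  conj(Y_{5,3})(Ω₁) = +0.005440-0.292973i ; Y_{5,3}(Ω₂) = +0.002303+0.007599i ; Δ = +0.002239-0.000633i
  [+4]  conj(Y_{5,4})(Ω₁) = -0.173583-0.004298i ; Y_{5,4}(Ω₂) = -0.000080+0.000606i ; Δ = +0.000016-0.000105i
  [+5]  conj(Y_{5,5})(Ω₁) = +0.013833-0.446868i ; Y_{5,5}(Ω₂) = -0.000015+0.000024i ; Δ = +0.000010+0.000007i
Accumulated sum -0.098652+0.000000i; after 4π/(2l+1) scaling, -0.112700+0.000000i ⇒ P_5 = -0.112700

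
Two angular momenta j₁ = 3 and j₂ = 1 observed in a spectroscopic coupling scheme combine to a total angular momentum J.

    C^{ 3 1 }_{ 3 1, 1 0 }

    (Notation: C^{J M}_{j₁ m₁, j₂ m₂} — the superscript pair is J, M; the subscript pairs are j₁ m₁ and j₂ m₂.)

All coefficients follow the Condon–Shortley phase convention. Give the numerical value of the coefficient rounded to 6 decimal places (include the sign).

+0.288675

√[7·1!5!1!/8! · 4!2!1!1!4!2!] = √(48)
  +(−1)^0/∏(0,1,2,1,3,0)! = 1/12  (running 1/12)
  +(−1)^1/∏(1,0,1,0,4,1)! = -1/24  (running 1/24)
⟨..|..⟩ = √(48)·(1/24) = +0.288675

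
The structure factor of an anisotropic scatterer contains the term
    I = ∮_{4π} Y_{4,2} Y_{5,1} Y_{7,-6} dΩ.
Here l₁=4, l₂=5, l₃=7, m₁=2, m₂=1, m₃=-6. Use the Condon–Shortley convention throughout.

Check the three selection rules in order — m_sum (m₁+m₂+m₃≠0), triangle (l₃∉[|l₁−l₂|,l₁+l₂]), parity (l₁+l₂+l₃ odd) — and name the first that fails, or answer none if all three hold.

m_sum

Σmᵢ = -3  ✗
l₃∈[|l₁−l₂|,l₁+l₂]=[1,9], have l₃=7
Σlᵢ = 16 ⇒ even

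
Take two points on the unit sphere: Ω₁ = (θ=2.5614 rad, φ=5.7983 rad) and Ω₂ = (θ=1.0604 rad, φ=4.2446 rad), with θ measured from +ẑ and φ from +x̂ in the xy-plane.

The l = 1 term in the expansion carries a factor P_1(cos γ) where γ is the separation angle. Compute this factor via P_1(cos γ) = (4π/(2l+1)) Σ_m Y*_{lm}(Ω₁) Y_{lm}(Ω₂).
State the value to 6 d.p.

Expand P_1 via completeness: Σ_{m} conj(Y_{1,m}) at Ω₁ times Y_{1,m} at Ω₂ —
  [-1]  conj(Y_{1,-1})(Ω₁) = (0.167563, -0.088278) ; Y_{1,-1}(Ω₂) = (-0.135933, 0.269075) ; Δ = (0.000976, 0.057087)
  [+0]  conj(Y_{1,0})(Ω₁) = (-0.408646, -0.000000) ; Y_{1,0}(Ω₂) = (0.238694, 0.000000) ; Δ = (-0.097541, -0.000000)
  [+1]  conj(Y_{1,1})(Ω₁) = (-0.167563, -0.088278) ; Y_{1,1}(Ω₂) = (0.135933, 0.269075) ; Δ = (0.000976, -0.057087)
Total Σ_m = (-0.095589, 0.000000). Multiply by 4.188790: (-0.400403, 0.000000). P_1(cos γ) = -0.400403

-0.400403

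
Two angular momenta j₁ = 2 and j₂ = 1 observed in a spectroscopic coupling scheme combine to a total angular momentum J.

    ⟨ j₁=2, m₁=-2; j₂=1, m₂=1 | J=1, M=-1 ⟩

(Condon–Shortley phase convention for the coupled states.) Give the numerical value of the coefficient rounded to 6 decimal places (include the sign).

triangle: 2!*2!*0!/5! = 4/120
(j±m)!: 0!*4!*2!*0!*0!*2! = 96
prefactor² = (2J+1)*Δ*N² = 48/5
  k=2: +1/(2!*0!*2!*0!*0!*0!) = 1/4
Σ = 1/4  ⇒  CG² = 48/5*(1/4)² = 3/5
CG = +√(3/5) = +0.774597

+√(3/5) = +0.774597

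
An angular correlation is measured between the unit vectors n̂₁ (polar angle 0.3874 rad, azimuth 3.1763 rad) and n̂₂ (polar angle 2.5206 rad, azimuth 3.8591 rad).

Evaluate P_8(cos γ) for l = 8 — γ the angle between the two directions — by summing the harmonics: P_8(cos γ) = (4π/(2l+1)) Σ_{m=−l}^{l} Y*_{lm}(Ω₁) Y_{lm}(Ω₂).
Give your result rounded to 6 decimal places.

0.166988

Term-by-term m-sum for l=8 (normalisation 4π/17 = 0.739198):
  m=-8: (+0.000206+0.000059i) × (+0.005796+0.003499i) = +0.000001+0.000001i  (running Σ = +0.000001+0.000001i)
  m=-7: (-0.002035-0.000504i) × (+0.011554+0.036048i) = -0.000005-0.000079i  (running Σ = -0.000004-0.000078i)
  m=-6: (+0.012697+0.002683i) × (-0.051623+0.119642i) = -0.000976+0.001381i  (running Σ = -0.000981+0.001302i)
  m=-5: (-0.056261-0.009863i) × (-0.275410+0.131663i) = +0.016794-0.004691i  (running Σ = +0.015813-0.003389i)
  m=-4: (+0.180716+0.025251i) × (-0.457225-0.127310i) = -0.079413-0.034552i  (running Σ = -0.063600-0.037941i)
  m=-3: (-0.406491-0.042478i) × (-0.220333-0.335037i) = +0.075332+0.145549i  (running Σ = +0.011731+0.107608i)
  m=-2: (+0.564448+0.039244i) × (-0.005220+0.038211i) = -0.004446+0.021363i  (running Σ = +0.007285+0.128971i)
  m=-1: (-0.265966-0.009235i) × (-0.312787+0.272959i) = +0.085711-0.069709i  (running Σ = +0.092997+0.059261i)
  m=0: (-0.404162-0.000000i) × (-0.098748+0.000000i) = +0.039910+0.000000i  (running Σ = +0.132907+0.059261i)
  m=1: (+0.265966-0.009235i) × (+0.312787+0.272959i) = +0.085711+0.069709i  (running Σ = +0.218618+0.128971i)
  m=2: (+0.564448-0.039244i) × (-0.005220-0.038211i) = -0.004446-0.021363i  (running Σ = +0.214172+0.107608i)
  m=3: (+0.406491-0.042478i) × (+0.220333-0.335037i) = +0.075332-0.145549i  (running Σ = +0.289504-0.037941i)
  m=4: (+0.180716-0.025251i) × (-0.457225+0.127310i) = -0.079413+0.034552i  (running Σ = +0.210091-0.003389i)
  m=5: (+0.056261-0.009863i) × (+0.275410+0.131663i) = +0.016794+0.004691i  (running Σ = +0.226884+0.001302i)
  m=6: (+0.012697-0.002683i) × (-0.051623-0.119642i) = -0.000976-0.001381i  (running Σ = +0.225908-0.000078i)
  m=7: (+0.002035-0.000504i) × (-0.011554+0.036048i) = -0.000005+0.000079i  (running Σ = +0.225903+0.000001i)
  m=8: (+0.000206-0.000059i) × (+0.005796-0.003499i) = +0.000001-0.000001i  (running Σ = +0.225904-0.000000i)
Total Σ_m = +0.225904-0.000000i. Multiply by 0.739198: +0.166988-0.000000i. P_8(cos γ) = 0.166988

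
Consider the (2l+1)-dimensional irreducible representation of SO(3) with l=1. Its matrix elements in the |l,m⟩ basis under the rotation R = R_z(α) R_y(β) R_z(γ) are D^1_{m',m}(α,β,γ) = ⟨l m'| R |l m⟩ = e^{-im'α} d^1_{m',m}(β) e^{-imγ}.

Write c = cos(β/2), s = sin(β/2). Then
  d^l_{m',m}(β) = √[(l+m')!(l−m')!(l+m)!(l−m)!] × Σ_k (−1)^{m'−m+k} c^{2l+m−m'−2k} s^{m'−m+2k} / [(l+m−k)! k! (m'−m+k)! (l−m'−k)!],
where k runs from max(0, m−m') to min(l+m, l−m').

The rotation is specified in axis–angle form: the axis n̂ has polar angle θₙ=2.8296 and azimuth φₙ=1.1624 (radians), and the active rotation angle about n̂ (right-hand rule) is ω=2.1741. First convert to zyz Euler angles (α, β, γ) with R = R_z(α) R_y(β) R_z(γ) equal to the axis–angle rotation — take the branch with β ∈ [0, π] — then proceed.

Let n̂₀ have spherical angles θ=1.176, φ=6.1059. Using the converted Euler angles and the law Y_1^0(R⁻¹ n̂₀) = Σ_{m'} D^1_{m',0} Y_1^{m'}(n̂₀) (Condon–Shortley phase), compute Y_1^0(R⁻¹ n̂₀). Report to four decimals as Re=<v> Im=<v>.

Re=0.2238 Im=0.0000

Axis–angle → zyz. n̂ = (sinθₙcosφₙ, sinθₙsinφₙ, cosθₙ) = (+0.121904, +0.281711, -0.951724), ω = 2.1741.
R = I cosω + sinω [n̂]ₓ + (1−cosω) n̂n̂ᵀ gives
  R = [-0.544074, +0.837538, +0.050136; -0.729886, -0.442978, -0.520612; -0.413823, -0.319845, +0.852320]
β = atan2(√(R₁₃²+R₂₃²), R₃₃) = 0.550391; α = atan2(R₂₃, R₁₃) mod 2π = 4.808395; γ = atan2(R₃₂, −R₃₁) mod 2π = 5.625187
Need the full column D^1_{m',0} for m'=−1..1 at α=4.8084, β=0.5504, γ=5.6252.
cos(β/2)=0.962372, sin(β/2)=0.271735
d^1_{-1,0}: single k=1 term ⇒ +0.369832;  D = +0.035451-0.368128i
d^1_{0,0}: k∈[0..1] ⇒ +0.926160 -0.073840 = +0.852320;  D = +0.852320+0.000000i
d^1_{1,0}: single k=0 term ⇒ -0.369832;  D = -0.035451-0.368128i
Y_1^{m'}(θ=1.176,φ=6.1059) and Σ D·Y over m':
  (+0.0355-0.3681i)·(+0.3139+0.0562i)  (+0.8523+0.0000i)·(+0.1879+0.0000i)  (-0.0355-0.3681i)·(-0.3139+0.0562i)
Y_1^0(R⁻¹ n̂) = +0.223841+0.000000i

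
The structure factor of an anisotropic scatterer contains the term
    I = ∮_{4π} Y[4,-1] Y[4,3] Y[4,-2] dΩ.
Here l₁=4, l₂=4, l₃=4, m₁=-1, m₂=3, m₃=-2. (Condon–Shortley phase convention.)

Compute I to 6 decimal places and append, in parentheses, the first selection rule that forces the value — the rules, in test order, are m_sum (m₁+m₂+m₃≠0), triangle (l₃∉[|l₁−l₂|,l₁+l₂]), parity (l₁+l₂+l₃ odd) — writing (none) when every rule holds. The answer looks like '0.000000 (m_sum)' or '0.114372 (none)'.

-0.063661 (none)

Rules hold: Σm=0, L=12 even, 0≤4≤8.
N = 9·9·9 = 729
Δ = 4!·4!·4!/13! = 1/450450
Racah Σ t=0..4: t=0:+1/13824 t=1:−1/216 t=2:+1/64 t=3:−1/216 t=4:+1/13824 = 5/768
⇒ 3j(4 4 4; 0 0 0)² = 18/1001, sgn +1
Racah Σ t=3..4: t=3:−1/576 t=4:+1/864 = -1/1728
⇒ 3j(4 4 4; -1 3 -2)² = 5/1287, sgn -1
4πI² = N·(3j₀)²·(3jₘ)² = 7290/143143
I = -1·√(0.0509281/4π) = -0.06366105
No selection rule forces the value: the integral is nonzero (none).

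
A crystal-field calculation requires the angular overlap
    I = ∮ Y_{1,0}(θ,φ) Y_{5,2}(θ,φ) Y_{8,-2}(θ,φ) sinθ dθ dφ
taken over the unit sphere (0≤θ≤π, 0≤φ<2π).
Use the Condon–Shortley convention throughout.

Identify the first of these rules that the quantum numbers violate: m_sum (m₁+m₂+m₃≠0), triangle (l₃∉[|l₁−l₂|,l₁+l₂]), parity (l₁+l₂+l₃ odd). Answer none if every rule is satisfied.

triangle

m₁+m₂+m₃ = 0 + 2 − 2 = 0  ✓
triangle: need |l₁−l₂| ≤ l₃ ≤ l₁+l₂ = [4,6]; l₃=8 is outside  ✗
parity: l₁+l₂+l₃ = 14 is even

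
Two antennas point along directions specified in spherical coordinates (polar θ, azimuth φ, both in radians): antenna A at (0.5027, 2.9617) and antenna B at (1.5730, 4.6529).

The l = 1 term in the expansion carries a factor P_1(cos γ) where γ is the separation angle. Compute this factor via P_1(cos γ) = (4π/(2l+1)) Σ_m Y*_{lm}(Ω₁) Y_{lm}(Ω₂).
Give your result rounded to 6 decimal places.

-0.059801

Expand P_1 via completeness: Σ_{m} conj(Y_{1,m}) at Ω₁ times Y_{1,m} at Ω₂ —
  m=-1: (-0.163771+0.029783i) × (-0.020541+0.344882i) = -0.006908-0.057093i  (running Σ = -0.006908-0.057093i)
  m=0: (+0.428155-0.000000i) × (-0.001077+0.000000i) = -0.000461+0.000000i  (running Σ = -0.007369-0.057093i)
  m=1: (+0.163771+0.029783i) × (+0.020541+0.344882i) = -0.006908+0.057093i  (running Σ = -0.014276+0.000000i)
Accumulated sum -0.014276+0.000000i; after 4π/(2l+1) scaling, -0.059801+0.000000i ⇒ P_1 = -0.059801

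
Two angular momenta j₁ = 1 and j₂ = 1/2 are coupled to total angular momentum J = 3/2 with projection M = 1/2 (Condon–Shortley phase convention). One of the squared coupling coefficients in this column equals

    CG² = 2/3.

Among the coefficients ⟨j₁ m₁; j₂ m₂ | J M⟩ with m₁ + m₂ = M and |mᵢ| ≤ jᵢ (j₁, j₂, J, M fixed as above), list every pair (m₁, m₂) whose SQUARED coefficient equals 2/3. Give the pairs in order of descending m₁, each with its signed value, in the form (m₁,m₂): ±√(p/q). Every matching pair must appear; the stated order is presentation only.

Admissible pairs with m₁+m₂ = M = 1/2: (0,1/2), (1,-1/2)
  (m₁,m₂)=(1,-1/2): CG² = 1/3, CG = +√(1/3)
  (m₁,m₂)=(0,1/2): CG² = 2/3, CG = +√(2/3)   ← matches the target
Pairs with CG² = 2/3: (0,1/2): +√(2/3)

(0,1/2): +√(2/3)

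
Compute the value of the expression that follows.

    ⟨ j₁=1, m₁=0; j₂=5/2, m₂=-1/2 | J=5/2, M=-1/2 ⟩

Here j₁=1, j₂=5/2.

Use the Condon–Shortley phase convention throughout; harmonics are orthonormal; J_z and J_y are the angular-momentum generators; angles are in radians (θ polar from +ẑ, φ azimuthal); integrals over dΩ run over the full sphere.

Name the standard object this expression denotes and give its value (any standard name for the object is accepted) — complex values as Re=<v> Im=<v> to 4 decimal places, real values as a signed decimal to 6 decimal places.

This is a Clebsch–Gordan (vector-coupling) coefficient.
triangle: 1!·1!·4!/7! = 24/5040
(j±m)!: 1!·1!·2!·3!·2!·3! = 144
prefactor² = (2J+1)·Δ·N² = 144/35
  k=0: +1/(0!·1!·1!·2!·0!·2!) = 1/4
  k=1: −1/(1!·0!·0!·1!·1!·3!) = -1/6
Σ = 1/12  ⇒  CG² = 144/35·(1/12)² = 1/35
CG = +√(1/35) = +0.169031

Clebsch–Gordan coefficient, +√(1/35) ≈ +0.169031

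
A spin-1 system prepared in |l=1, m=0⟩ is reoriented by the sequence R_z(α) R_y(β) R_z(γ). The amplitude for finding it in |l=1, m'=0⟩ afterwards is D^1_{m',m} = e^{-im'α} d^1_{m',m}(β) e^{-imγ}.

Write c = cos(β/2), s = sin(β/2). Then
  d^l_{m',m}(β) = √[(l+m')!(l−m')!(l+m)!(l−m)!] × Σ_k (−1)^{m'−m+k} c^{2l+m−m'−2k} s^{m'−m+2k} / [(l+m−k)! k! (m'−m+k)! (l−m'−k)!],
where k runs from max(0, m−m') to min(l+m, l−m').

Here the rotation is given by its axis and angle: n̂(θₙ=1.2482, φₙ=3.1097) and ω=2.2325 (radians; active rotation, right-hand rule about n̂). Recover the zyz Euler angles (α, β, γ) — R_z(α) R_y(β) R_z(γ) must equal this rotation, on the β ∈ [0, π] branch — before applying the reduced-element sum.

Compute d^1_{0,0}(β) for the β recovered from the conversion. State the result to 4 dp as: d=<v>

d=-0.4522

Axis–angle → zyz. n̂ = (sinθₙcosφₙ, sinθₙsinφₙ, cosθₙ) = (-0.947933, +0.030242, +0.317030), ω = 2.2325.
R = I cosω + sinω [n̂]ₓ + (1−cosω) n̂n̂ᵀ gives
  R = [+0.836257, -0.296403, -0.461324; +0.203837, -0.612985, +0.763348; -0.509043, -0.732390, -0.452195]
β = atan2(√(R₁₃²+R₂₃²), R₃₃) = 2.040022; α = atan2(R₂₃, R₁₃) mod 2π = 2.114403; γ = atan2(R₃₂, −R₃₁) mod 2π = 5.319781
d^1_{0,0}(β=2.0400) via the finite sum:
With c≡cos(β/2)=0.523357 and s≡sin(β/2)=0.852114, N=[1·1·1·1]^{1/2}=1.000000
The bounds max(0,m−m')=0 and min(l+m,l−m')=1 give 2 terms
  k=0: (−1)^0·1.0000/(1)·0.5234^2·0.8521^0 = +0.273902
  k=1: (−1)^1·1.0000/(1)·0.5234^0·0.8521^2 = -0.726098
d^1_{0,0}(2.0400) = +0.273902 -0.726098 = -0.452195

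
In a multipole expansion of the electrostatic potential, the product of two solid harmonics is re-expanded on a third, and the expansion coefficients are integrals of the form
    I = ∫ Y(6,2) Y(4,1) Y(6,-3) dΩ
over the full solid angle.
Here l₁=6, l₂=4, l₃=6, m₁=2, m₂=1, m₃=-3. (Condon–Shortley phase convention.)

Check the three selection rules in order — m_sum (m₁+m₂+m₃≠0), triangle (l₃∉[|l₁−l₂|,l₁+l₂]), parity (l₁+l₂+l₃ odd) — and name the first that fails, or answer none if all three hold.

none

Σmᵢ = 0  ✓
l₃∈[|l₁−l₂|,l₁+l₂]=[2,10], have l₃=6  ✓
Σlᵢ = 16 ⇒ even  ✓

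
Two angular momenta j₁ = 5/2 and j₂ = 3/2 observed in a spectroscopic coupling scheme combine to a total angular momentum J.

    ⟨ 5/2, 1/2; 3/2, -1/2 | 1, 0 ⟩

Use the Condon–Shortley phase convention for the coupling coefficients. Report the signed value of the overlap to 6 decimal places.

j₁+j₂−J=3  J+j₁−j₂=2  J−j₁+j₂=0  j₁+j₂+J+1=6
(j₁±m₁, j₂±m₂, J±M) = (3,2,1,2,1,1)
P² = 6/5
sum k=1..1:
  [1] −1/2 = -1/2
S = -1/2
C² = P²·S² = 3/10 ; C = -0.547723

-0.547723  (= −√(3/10))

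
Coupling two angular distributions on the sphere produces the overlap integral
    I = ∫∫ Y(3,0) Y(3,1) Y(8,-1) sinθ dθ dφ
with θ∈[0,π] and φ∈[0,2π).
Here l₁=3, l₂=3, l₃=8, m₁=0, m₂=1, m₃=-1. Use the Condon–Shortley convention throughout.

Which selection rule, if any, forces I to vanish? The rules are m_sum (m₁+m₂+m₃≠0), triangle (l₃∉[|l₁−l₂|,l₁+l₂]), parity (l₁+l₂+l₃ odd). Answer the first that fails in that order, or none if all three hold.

m₁+m₂+m₃ = 0 + 1 − 1 = 0  ✓
triangle: need |l₁−l₂| ≤ l₃ ≤ l₁+l₂ = [0,6]; l₃=8 is outside  ✗
parity: l₁+l₂+l₃ = 14 is even

triangle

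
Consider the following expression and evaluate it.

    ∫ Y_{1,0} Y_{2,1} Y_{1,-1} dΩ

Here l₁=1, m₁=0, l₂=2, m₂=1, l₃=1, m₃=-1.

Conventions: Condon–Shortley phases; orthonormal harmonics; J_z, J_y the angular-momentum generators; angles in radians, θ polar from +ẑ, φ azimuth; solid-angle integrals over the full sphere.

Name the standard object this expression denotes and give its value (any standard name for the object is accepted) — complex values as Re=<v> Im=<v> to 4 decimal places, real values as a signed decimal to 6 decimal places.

Gaunt coefficient, -0.218510

This is a Gaunt coefficient — the integral of a triple product of spherical harmonics over the sphere.
m-sum 0 ✓  L=4 even ✓  1≤1≤3 ✓
Π(2lᵢ+1) = 3×5×3 = 45
triangle coeff Δ(1,2,1) = 1/30
Σ_t [1,1]: t=1:−1/1 = -1/1
(3j)²=2/15 [(1 2 1; 0 0 0)], sign=+1
Σ_t [1,1]: t=1:−1/2 = -1/2
(3j)²=1/10 [(1 2 1; 0 1 -1)], sign=-1
⇒ 4πI² = 3/5
I = (-1)√(3/5/(4π)) = -0.21850969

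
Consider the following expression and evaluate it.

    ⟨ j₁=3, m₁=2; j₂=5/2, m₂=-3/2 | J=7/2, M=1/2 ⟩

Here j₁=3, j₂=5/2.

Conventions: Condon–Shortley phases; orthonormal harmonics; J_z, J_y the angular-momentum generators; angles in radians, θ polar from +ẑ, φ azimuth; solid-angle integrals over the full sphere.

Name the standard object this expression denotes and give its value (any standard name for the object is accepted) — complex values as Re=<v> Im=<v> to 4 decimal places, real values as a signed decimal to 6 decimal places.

Clebsch–Gordan coefficient, +√(20/63) ≈ +0.563436

This is a Clebsch–Gordan (vector-coupling) coefficient.
j₁+j₂−J=2  J+j₁−j₂=4  J−j₁+j₂=3  j₁+j₂+J+1=10
(j₁±m₁, j₂±m₂, J±M) = (5,1,1,4,4,3)
P² = 9216/35
sum k=0..1:
  [0] +1/24 = 1/24
  [1] −1/144 = -1/144
S = 5/144
C² = P²·S² = 20/63 ; C = +0.563436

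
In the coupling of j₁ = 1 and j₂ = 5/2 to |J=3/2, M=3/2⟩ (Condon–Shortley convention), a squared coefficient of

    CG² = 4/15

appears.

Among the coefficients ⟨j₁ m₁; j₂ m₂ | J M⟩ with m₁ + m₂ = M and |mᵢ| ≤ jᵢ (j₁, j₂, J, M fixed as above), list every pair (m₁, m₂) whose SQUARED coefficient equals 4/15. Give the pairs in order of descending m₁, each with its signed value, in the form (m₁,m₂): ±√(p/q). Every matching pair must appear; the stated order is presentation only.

(0,3/2): −√(4/15)

Admissible pairs with m₁+m₂ = M = 3/2: (-1,5/2), (0,3/2), (1,1/2)
  (m₁,m₂)=(1,1/2): CG² = 1/15, CG = +√(1/15)
  (m₁,m₂)=(0,3/2): CG² = 4/15, CG = −√(4/15)   ← matches the target
  (m₁,m₂)=(-1,5/2): CG² = 2/3, CG = +√(2/3)
Pairs with CG² = 4/15: (0,3/2): −√(4/15)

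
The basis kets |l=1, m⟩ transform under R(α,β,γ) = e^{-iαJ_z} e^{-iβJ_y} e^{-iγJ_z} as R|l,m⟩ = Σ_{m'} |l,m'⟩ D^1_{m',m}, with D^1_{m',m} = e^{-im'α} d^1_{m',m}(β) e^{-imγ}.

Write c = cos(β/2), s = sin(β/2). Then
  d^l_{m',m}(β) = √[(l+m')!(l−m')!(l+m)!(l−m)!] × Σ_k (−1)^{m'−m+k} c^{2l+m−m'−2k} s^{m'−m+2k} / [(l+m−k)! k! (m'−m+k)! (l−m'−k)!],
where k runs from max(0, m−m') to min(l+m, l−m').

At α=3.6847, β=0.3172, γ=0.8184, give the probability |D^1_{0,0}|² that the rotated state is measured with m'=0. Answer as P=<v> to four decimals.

P=0.9027

Split into d^1_{0,0}(β=0.3172) × two z-phases.
With c≡cos(β/2)=0.987449 and s≡sin(β/2)=0.157936, N=[1·1·1·1]^{1/2}=1.000000
k∈{0,1} keeps every argument non-negative
  k=0: (−1)^0·1.0000/(1)·0.9874^2·0.1579^0 = +0.975056
  k=1: (−1)^1·1.0000/(1)·0.9874^0·0.1579^2 = -0.024944
d^1_{0,0}(0.3172) = +0.975056 -0.024944 = +0.950112
|D^1_{0,0}|² = |d^1_{0,0}(β)|² = (+0.950112)² = 0.902714 (the z-rotation phases have unit modulus)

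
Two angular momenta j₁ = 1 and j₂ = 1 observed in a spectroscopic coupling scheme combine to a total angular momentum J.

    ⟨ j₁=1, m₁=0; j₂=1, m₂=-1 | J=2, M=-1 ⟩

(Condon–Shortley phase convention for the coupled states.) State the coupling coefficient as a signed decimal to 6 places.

j₁+j₂−J=0  J+j₁−j₂=2  J−j₁+j₂=2  j₁+j₂+J+1=5
(j₁±m₁, j₂±m₂, J±M) = (1,1,0,2,1,3)
P² = 2
sum k=0..0:
  [0] +1/2 = 1/2
S = 1/2
C² = P²·S² = 1/2 ; C = +0.707107

+0.707107  (= +√(1/2))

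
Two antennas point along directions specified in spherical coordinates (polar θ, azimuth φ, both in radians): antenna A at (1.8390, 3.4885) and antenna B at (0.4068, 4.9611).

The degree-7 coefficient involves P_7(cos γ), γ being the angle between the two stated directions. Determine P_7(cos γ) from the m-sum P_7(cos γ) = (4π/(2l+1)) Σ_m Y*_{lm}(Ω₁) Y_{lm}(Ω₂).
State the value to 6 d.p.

0.294164

Summing Y*_{l m}(θ₁,φ₁)·Y_{l m}(θ₂,φ₂) over m ∈ [−7, 7]; prefactor 4π/(2·7+1) = 0.837758:
  term(m=-7) = -0.00019 + 0.00023j   from Y*(Ω₁)=0.29308 - 0.25357j, Y(Ω₂)=-0.00075 + 0.00013j
  term(m=-6) = 0.00218 + 0.00146j   from Y*(Ω₁)=0.19477 - 0.34768j, Y(Ω₂)=-0.00052 + 0.00657j
  term(m=-5) = -0.00045 + 0.00083j   from Y*(Ω₁)=-0.00434 + 0.02628j, Y(Ω₂)=0.03358 + 0.01140j
  term(m=-4) = 0.04265 + 0.01767j   from Y*(Ω₁)=0.06391 + 0.34500j, Y(Ω₂)=0.07166 - 0.11034j
  term(m=-3) = 0.00900 - 0.02967j   from Y*(Ω₁)=0.04662 + 0.07955j, Y(Ω₂)=-0.22824 - 0.24690j
  term(m=-2) = 0.16257 + 0.03234j   from Y*(Ω₁)=-0.23652 - 0.19673j, Y(Ω₂)=-0.47350 + 0.25709j
  term(m=-1) = 0.00472 - 0.04790j   from Y*(Ω₁)=-0.12672 - 0.04581j, Y(Ω₂)=0.08792 + 0.34620j
  term(m=+0) = -0.08985 + 0.00000j   from Y*(Ω₁)=0.29221 + 0.00000j, Y(Ω₂)=-0.30750 + 0.00000j
  term(m=+1) = 0.00472 + 0.04790j   from Y*(Ω₁)=0.12672 - 0.04581j, Y(Ω₂)=-0.08792 + 0.34620j
  term(m=+2) = 0.16257 - 0.03234j   from Y*(Ω₁)=-0.23652 + 0.19673j, Y(Ω₂)=-0.47350 - 0.25709j
  term(m=+3) = 0.00900 + 0.02967j   from Y*(Ω₁)=-0.04662 + 0.07955j, Y(Ω₂)=0.22824 - 0.24690j
  term(m=+4) = 0.04265 - 0.01767j   from Y*(Ω₁)=0.06391 - 0.34500j, Y(Ω₂)=0.07166 + 0.11034j
  term(m=+5) = -0.00045 - 0.00083j   from Y*(Ω₁)=0.00434 + 0.02628j, Y(Ω₂)=-0.03358 + 0.01140j
  term(m=+6) = 0.00218 - 0.00146j   from Y*(Ω₁)=0.19477 + 0.34768j, Y(Ω₂)=-0.00052 - 0.00657j
  term(m=+7) = -0.00019 - 0.00023j   from Y*(Ω₁)=-0.29308 - 0.25357j, Y(Ω₂)=0.00075 + 0.00013j
Σ over m = 0.35113 - 0.00000j; ×(4π/15) → 0.29416 - 0.00000j. Real part: 0.294164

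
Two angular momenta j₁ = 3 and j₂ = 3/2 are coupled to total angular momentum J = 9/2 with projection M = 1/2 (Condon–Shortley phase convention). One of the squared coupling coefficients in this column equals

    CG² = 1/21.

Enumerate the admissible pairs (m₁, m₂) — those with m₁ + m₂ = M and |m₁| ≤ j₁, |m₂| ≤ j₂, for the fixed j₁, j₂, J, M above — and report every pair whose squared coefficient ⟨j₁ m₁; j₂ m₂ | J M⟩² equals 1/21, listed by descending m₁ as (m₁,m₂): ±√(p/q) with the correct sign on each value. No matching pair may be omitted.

(2,-3/2): +√(1/21)

Admissible pairs with m₁+m₂ = M = 1/2: (-1,3/2), (0,1/2), (1,-1/2), (2,-3/2)
  (m₁,m₂)=(2,-3/2): CG² = 1/21, CG = +√(1/21)   ← matches the target
  (m₁,m₂)=(1,-1/2): CG² = 5/14, CG = +√(5/14)
  (m₁,m₂)=(0,1/2): CG² = 10/21, CG = +√(10/21)
  (m₁,m₂)=(-1,3/2): CG² = 5/42, CG = +√(5/42)
Pairs with CG² = 1/21: (2,-3/2): +√(1/21)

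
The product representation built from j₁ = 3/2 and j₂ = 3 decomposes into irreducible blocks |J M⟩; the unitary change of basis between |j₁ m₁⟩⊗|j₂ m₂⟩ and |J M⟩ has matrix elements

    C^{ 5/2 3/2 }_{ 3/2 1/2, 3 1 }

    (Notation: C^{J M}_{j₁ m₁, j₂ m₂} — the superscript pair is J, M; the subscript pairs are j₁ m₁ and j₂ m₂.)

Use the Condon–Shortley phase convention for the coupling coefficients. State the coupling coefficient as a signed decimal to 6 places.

-0.591608  (= −√(7/20))

triangle: 2!*1!*4!/8! = 48/40320
(j±m)!: 2!*1!*4!*2!*4!*1! = 2304
prefactor² = (2J+1)*Δ*N² = 576/35
  k=0: +1/(0!*2!*1!*4!*0!*0!) = 1/48
  k=1: −1/(1!*1!*0!*3!*1!*1!) = -1/6
Σ = -7/48  ⇒  CG² = 576/35*(-7/48)² = 7/20
CG = −√(7/20) = -0.591608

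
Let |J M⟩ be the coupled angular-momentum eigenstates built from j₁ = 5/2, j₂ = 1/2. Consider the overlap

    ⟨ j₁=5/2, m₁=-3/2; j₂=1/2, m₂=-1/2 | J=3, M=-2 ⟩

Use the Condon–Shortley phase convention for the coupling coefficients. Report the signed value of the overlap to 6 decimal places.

√[7·0!5!1!/7! · 1!4!0!1!1!5!] = √(480)
  +(−1)^0/∏(0,0,4,0,1,1)! = 1/24  (running 1/24)
⟨..|..⟩ = √(480)·(1/24) = +0.912871

+0.912871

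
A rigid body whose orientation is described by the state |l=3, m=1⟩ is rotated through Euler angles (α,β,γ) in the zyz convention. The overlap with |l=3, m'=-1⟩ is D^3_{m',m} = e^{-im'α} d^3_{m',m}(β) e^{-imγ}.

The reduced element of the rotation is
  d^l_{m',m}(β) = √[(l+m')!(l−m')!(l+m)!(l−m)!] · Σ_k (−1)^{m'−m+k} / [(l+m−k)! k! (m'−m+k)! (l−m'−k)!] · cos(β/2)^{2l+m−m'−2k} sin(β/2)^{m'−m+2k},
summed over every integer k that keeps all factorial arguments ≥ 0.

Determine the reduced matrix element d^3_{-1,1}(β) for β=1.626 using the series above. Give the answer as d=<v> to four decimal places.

d^3_{-1,1}(β=1.6260) via the finite sum:
With c≡cos(β/2)=0.687322 and s≡sin(β/2)=0.726352, N=[2·24·24·2]^{1/2}=48.000000
The bounds max(0,m−m')=2 and min(l+m,l−m')=4 give 3 terms
  k=2: (−1)^0·48.0000/(8)·0.6873^4·0.7264^2 = +0.706461
  k=3: (−1)^1·48.0000/(6)·0.6873^2·0.7264^4 = -1.051963
  k=4: (−1)^2·48.0000/(48)·0.6873^0·0.7264^6 = +0.146853
d^3_{-1,1}(1.6260) = +0.706461 -1.051963 +0.146853 = -0.198649

d=-0.1986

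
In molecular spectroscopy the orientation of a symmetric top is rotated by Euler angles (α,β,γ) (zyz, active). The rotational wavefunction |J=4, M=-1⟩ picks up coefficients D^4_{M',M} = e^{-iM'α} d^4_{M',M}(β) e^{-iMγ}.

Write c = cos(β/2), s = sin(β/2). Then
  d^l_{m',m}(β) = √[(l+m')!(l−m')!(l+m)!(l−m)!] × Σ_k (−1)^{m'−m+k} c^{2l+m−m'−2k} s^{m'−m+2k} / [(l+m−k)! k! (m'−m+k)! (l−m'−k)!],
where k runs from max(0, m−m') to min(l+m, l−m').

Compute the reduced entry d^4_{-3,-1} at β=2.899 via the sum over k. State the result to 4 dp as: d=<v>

d=-0.0027

d^4_{-3,-1}(β=2.8990) via the finite sum:
Half-angle: c=0.120999, s=0.992653. N=√(1·5040·6·120)=1904.940944
Admissible k: 2..3 (factorial args all ≥0)
  k=2: (−1)^0·1904.9409/(240)·0.1210^6·0.9927^2 = +0.000025
  k=3: (−1)^1·1904.9409/(144)·0.1210^4·0.9927^4 = -0.002753
d^4_{-3,-1}(2.8990) = +0.000025 -0.002753 = -0.002729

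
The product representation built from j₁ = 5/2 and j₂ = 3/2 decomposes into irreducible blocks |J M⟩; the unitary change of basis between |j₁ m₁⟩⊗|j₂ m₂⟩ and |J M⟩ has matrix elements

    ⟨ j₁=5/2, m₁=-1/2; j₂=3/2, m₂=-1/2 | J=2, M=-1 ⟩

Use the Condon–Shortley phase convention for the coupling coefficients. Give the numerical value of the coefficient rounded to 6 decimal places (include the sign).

triangle: 2!×3!×1!/7! = 12/5040
(j±m)!: 2!×3!×1!×2!×1!×3! = 144
prefactor² = (2J+1)×Δ×N² = 12/7
  k=0: +1/(0!×2!×3!×1!×0!×0!) = 1/12
  k=1: −1/(1!×1!×2!×0!×1!×1!) = -1/2
Σ = -5/12  ⇒  CG² = 12/7×(-5/12)² = 25/84
CG = −√(25/84) = -0.545545

-0.545545  (= −√(25/84))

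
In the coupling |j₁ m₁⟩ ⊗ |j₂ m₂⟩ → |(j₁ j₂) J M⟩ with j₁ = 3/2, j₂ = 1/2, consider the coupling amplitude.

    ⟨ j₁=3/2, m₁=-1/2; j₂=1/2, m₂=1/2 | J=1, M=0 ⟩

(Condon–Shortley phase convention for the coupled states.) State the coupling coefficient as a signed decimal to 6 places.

j₁+j₂−J=1  J+j₁−j₂=2  J−j₁+j₂=0  j₁+j₂+J+1=4
(j₁±m₁, j₂±m₂, J±M) = (1,2,1,0,1,1)
P² = 1/2
sum k=1..1:
  [1] −1/1 = -1
S = -1
C² = P²·S² = 1/2 ; C = -0.707107

−√(1/2) = -0.707107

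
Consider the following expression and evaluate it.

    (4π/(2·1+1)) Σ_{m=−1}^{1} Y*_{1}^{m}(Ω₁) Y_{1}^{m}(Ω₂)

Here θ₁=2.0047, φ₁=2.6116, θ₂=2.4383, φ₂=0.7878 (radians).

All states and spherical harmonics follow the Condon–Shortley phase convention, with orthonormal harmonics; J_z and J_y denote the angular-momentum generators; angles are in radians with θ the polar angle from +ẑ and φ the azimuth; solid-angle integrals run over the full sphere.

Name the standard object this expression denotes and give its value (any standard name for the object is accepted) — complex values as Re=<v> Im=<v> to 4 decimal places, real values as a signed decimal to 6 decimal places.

This sum is the spherical-harmonic addition theorem: it equals the Legendre polynomial P_l(cos γ) of the angle γ between the two directions.
Summing Y*_{l m}(θ₁,φ₁)·Y_{l m}(θ₂,φ₂) over m ∈ [−1, 1]; prefactor 4π/(2·1+1) = 4.188790:
  [-1]  conj(Y_{1,-1})(Ω₁) = -0.27047 + 0.15847j ; Y_{1,-1}(Ω₂) = 0.15762 - 0.15838j ; Δ = -0.01753 + 0.06781j
  [+0]  conj(Y_{1,0})(Ω₁) = -0.20542 + 0.00000j ; Y_{1,0}(Ω₂) = -0.37267 + 0.00000j ; Δ = 0.07655 + 0.00000j
  [+1]  conj(Y_{1,1})(Ω₁) = 0.27047 + 0.15847j ; Y_{1,1}(Ω₂) = -0.15762 - 0.15838j ; Δ = -0.01753 - 0.06781j
Accumulated sum 0.04149 + 0.00000j; after 4π/(2l+1) scaling, 0.17377 + 0.00000j ⇒ P_1 = 0.173774

Legendre polynomial (addition theorem), +0.173774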